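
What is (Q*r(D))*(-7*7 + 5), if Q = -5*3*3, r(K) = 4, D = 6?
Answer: 7920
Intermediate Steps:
Q = -45 (Q = -15*3 = -45)
(Q*r(D))*(-7*7 + 5) = (-45*4)*(-7*7 + 5) = -180*(-49 + 5) = -180*(-44) = 7920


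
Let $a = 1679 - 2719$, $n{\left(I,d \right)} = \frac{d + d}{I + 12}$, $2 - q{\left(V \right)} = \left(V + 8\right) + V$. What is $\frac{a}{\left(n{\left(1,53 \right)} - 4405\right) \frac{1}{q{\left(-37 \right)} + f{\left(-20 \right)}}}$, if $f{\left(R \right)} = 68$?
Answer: $\frac{1838720}{57159} \approx 32.169$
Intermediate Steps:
$q{\left(V \right)} = -6 - 2 V$ ($q{\left(V \right)} = 2 - \left(\left(V + 8\right) + V\right) = 2 - \left(\left(8 + V\right) + V\right) = 2 - \left(8 + 2 V\right) = -6 - 2 V$)
$n{\left(I,d \right)} = \frac{2 d}{12 + I}$
$a = -1040$ ($a = 1679 - 2719 = -1040$)
$\frac{a}{\left(n{\left(1,53 \right)} - 4405\right) \frac{1}{q{\left(-37 \right)} + f{\left(-20 \right)}}} = - \frac{1040}{\left(2 \cdot 53 \frac{1}{12 + 1} - 4405\right) \frac{1}{\left(-6 - -74\right) + 68}} = - \frac{1040}{\left(2 \cdot 53 \cdot \frac{1}{13} - 4405\right) \frac{1}{\left(-6 + 74\right) + 68}} = - \frac{1040}{\left(2 \cdot 53 \cdot \frac{1}{13} - 4405\right) \frac{1}{68 + 68}} = - \frac{1040}{\left(\frac{106}{13} - 4405\right) \frac{1}{136}} = - \frac{1040}{\left(- \frac{57159}{13}\right) \frac{1}{136}} = - \frac{1040}{- \frac{57159}{1768}} = \left(-1040\right) \left(- \frac{1768}{57159}\right) = \frac{1838720}{57159}$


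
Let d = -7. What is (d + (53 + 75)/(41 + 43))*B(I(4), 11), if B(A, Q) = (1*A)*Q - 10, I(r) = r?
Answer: -3910/21 ≈ -186.19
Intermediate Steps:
B(A, Q) = -10 + A*Q (B(A, Q) = A*Q - 10 = -10 + A*Q)
(d + (53 + 75)/(41 + 43))*B(I(4), 11) = (-7 + (53 + 75)/(41 + 43))*(-10 + 4*11) = (-7 + 128/84)*(-10 + 44) = (-7 + 128*(1/84))*34 = (-7 + 32/21)*34 = -115/21*34 = -3910/21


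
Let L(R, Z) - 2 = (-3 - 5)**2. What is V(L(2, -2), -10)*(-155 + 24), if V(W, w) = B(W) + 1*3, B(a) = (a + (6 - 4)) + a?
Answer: -17947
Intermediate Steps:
L(R, Z) = 66 (L(R, Z) = 2 + (-3 - 5)**2 = 2 + (-8)**2 = 2 + 64 = 66)
B(a) = 2 + 2*a (B(a) = (a + 2) + a = (2 + a) + a = 2 + 2*a)
V(W, w) = 5 + 2*W (V(W, w) = (2 + 2*W) + 1*3 = (2 + 2*W) + 3 = 5 + 2*W)
V(L(2, -2), -10)*(-155 + 24) = (5 + 2*66)*(-155 + 24) = (5 + 132)*(-131) = 137*(-131) = -17947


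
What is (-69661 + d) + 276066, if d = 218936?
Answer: 425341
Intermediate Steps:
(-69661 + d) + 276066 = (-69661 + 218936) + 276066 = 149275 + 276066 = 425341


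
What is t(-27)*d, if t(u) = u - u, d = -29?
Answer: 0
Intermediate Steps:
t(u) = 0
t(-27)*d = 0*(-29) = 0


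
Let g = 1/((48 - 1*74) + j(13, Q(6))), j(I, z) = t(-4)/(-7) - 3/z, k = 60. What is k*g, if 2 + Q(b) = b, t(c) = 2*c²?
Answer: -1680/877 ≈ -1.9156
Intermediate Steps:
Q(b) = -2 + b
j(I, z) = -32/7 - 3/z (j(I, z) = (2*(-4)²)/(-7) - 3/z = (2*16)*(-⅐) - 3/z = 32*(-⅐) - 3/z = -32/7 - 3/z)
g = -28/877 (g = 1/((48 - 1*74) + (-32/7 - 3/(-2 + 6))) = 1/((48 - 74) + (-32/7 - 3/4)) = 1/(-26 + (-32/7 - 3*¼)) = 1/(-26 + (-32/7 - ¾)) = 1/(-26 - 149/28) = 1/(-877/28) = -28/877 ≈ -0.031927)
k*g = 60*(-28/877) = -1680/877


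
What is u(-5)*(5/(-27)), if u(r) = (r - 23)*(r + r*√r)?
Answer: -700/27 - 700*I*√5/27 ≈ -25.926 - 57.972*I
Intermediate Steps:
u(r) = (-23 + r)*(r + r^(3/2))
u(-5)*(5/(-27)) = ((-5)² + (-5)^(5/2) - 23*(-5) - (-115)*I*√5)*(5/(-27)) = (25 + 25*I*√5 + 115 - (-115)*I*√5)*(-1/27*5) = (25 + 25*I*√5 + 115 + 115*I*√5)*(-5/27) = (140 + 140*I*√5)*(-5/27) = -700/27 - 700*I*√5/27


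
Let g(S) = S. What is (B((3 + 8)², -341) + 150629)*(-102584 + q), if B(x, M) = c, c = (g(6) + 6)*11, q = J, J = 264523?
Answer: 24414085579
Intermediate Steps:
q = 264523
c = 132 (c = (6 + 6)*11 = 12*11 = 132)
B(x, M) = 132
(B((3 + 8)², -341) + 150629)*(-102584 + q) = (132 + 150629)*(-102584 + 264523) = 150761*161939 = 24414085579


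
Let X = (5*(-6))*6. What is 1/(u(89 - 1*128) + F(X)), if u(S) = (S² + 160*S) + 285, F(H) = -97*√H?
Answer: I/(6*(-739*I + 97*√5)) ≈ -0.00020764 + 6.0944e-5*I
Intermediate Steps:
X = -180 (X = -30*6 = -180)
u(S) = 285 + S² + 160*S
1/(u(89 - 1*128) + F(X)) = 1/((285 + (89 - 1*128)² + 160*(89 - 1*128)) - 582*I*√5) = 1/((285 + (89 - 128)² + 160*(89 - 128)) - 582*I*√5) = 1/((285 + (-39)² + 160*(-39)) - 582*I*√5) = 1/((285 + 1521 - 6240) - 582*I*√5) = 1/(-4434 - 582*I*√5)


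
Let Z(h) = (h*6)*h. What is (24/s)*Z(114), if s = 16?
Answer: 116964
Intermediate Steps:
Z(h) = 6*h**2 (Z(h) = (6*h)*h = 6*h**2)
(24/s)*Z(114) = (24/16)*(6*114**2) = (24*(1/16))*(6*12996) = (3/2)*77976 = 116964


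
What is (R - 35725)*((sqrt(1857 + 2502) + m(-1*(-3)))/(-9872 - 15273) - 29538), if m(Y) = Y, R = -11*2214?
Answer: 44622656688027/25145 + 60079*sqrt(4359)/25145 ≈ 1.7746e+9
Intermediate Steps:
R = -24354
(R - 35725)*((sqrt(1857 + 2502) + m(-1*(-3)))/(-9872 - 15273) - 29538) = (-24354 - 35725)*((sqrt(1857 + 2502) - 1*(-3))/(-9872 - 15273) - 29538) = -60079*((sqrt(4359) + 3)/(-25145) - 29538) = -60079*((3 + sqrt(4359))*(-1/25145) - 29538) = -60079*((-3/25145 - sqrt(4359)/25145) - 29538) = -60079*(-742733013/25145 - sqrt(4359)/25145) = 44622656688027/25145 + 60079*sqrt(4359)/25145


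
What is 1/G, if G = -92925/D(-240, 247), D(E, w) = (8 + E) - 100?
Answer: 332/92925 ≈ 0.0035728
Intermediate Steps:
D(E, w) = -92 + E
G = 92925/332 (G = -92925/(-92 - 240) = -92925/(-332) = -92925*(-1/332) = 92925/332 ≈ 279.89)
1/G = 1/(92925/332) = 332/92925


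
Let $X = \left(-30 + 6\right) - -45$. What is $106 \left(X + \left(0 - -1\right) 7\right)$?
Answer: $2968$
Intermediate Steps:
$X = 21$ ($X = -24 + 45 = 21$)
$106 \left(X + \left(0 - -1\right) 7\right) = 106 \left(21 + \left(0 - -1\right) 7\right) = 106 \left(21 + \left(0 + 1\right) 7\right) = 106 \left(21 + 1 \cdot 7\right) = 106 \left(21 + 7\right) = 106 \cdot 28 = 2968$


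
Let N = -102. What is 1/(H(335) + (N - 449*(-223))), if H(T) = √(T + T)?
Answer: 20005/2000999991 - √670/10004999955 ≈ 9.9949e-6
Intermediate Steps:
H(T) = √2*√T (H(T) = √(2*T) = √2*√T)
1/(H(335) + (N - 449*(-223))) = 1/(√2*√335 + (-102 - 449*(-223))) = 1/(√670 + (-102 + 100127)) = 1/(√670 + 100025) = 1/(100025 + √670)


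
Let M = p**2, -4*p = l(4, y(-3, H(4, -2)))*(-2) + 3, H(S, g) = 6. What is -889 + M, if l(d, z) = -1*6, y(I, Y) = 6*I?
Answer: -13999/16 ≈ -874.94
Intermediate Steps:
l(d, z) = -6
p = -15/4 (p = -(-6*(-2) + 3)/4 = -(12 + 3)/4 = -1/4*15 = -15/4 ≈ -3.7500)
M = 225/16 (M = (-15/4)**2 = 225/16 ≈ 14.063)
-889 + M = -889 + 225/16 = -13999/16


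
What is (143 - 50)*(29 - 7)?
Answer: 2046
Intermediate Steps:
(143 - 50)*(29 - 7) = 93*22 = 2046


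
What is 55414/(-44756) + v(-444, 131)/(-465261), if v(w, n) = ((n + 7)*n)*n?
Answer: -21962322977/3470536886 ≈ -6.3282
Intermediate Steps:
v(w, n) = n**2*(7 + n) (v(w, n) = ((7 + n)*n)*n = (n*(7 + n))*n = n**2*(7 + n))
55414/(-44756) + v(-444, 131)/(-465261) = 55414/(-44756) + (131**2*(7 + 131))/(-465261) = 55414*(-1/44756) + (17161*138)*(-1/465261) = -27707/22378 + 2368218*(-1/465261) = -27707/22378 - 789406/155087 = -21962322977/3470536886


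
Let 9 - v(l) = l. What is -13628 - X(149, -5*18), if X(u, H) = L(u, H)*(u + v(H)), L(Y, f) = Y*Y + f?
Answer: -5497156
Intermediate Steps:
v(l) = 9 - l
L(Y, f) = f + Y² (L(Y, f) = Y² + f = f + Y²)
X(u, H) = (H + u²)*(9 + u - H) (X(u, H) = (H + u²)*(u + (9 - H)) = (H + u²)*(9 + u - H))
-13628 - X(149, -5*18) = -13628 - (-5*18 + 149²)*(9 + 149 - (-5)*18) = -13628 - (-90 + 22201)*(9 + 149 - 1*(-90)) = -13628 - 22111*(9 + 149 + 90) = -13628 - 22111*248 = -13628 - 1*5483528 = -13628 - 5483528 = -5497156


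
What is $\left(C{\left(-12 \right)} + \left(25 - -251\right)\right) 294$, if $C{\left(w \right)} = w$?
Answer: $77616$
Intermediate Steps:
$\left(C{\left(-12 \right)} + \left(25 - -251\right)\right) 294 = \left(-12 + \left(25 - -251\right)\right) 294 = \left(-12 + \left(25 + 251\right)\right) 294 = \left(-12 + 276\right) 294 = 264 \cdot 294 = 77616$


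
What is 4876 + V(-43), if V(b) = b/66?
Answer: 321773/66 ≈ 4875.4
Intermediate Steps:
V(b) = b/66 (V(b) = b*(1/66) = b/66)
4876 + V(-43) = 4876 + (1/66)*(-43) = 4876 - 43/66 = 321773/66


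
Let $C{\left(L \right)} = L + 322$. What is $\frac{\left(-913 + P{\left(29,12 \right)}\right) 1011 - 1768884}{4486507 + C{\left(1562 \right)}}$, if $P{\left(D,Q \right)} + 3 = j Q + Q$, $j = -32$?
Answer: $- \frac{3071052}{4488391} \approx -0.68422$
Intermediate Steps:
$C{\left(L \right)} = 322 + L$
$P{\left(D,Q \right)} = -3 - 31 Q$ ($P{\left(D,Q \right)} = -3 + \left(- 32 Q + Q\right) = -3 - 31 Q$)
$\frac{\left(-913 + P{\left(29,12 \right)}\right) 1011 - 1768884}{4486507 + C{\left(1562 \right)}} = \frac{\left(-913 - 375\right) 1011 - 1768884}{4486507 + \left(322 + 1562\right)} = \frac{\left(-913 - 375\right) 1011 - 1768884}{4486507 + 1884} = \frac{\left(-913 - 375\right) 1011 - 1768884}{4488391} = \left(\left(-1288\right) 1011 - 1768884\right) \frac{1}{4488391} = \left(-1302168 - 1768884\right) \frac{1}{4488391} = \left(-3071052\right) \frac{1}{4488391} = - \frac{3071052}{4488391}$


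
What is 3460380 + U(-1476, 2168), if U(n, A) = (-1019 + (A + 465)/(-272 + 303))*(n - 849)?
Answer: 5632080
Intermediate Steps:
U(n, A) = (-1004 + A/31)*(-849 + n) (U(n, A) = (-1019 + (465 + A)/31)*(-849 + n) = (-1019 + (465 + A)*(1/31))*(-849 + n) = (-1019 + (15 + A/31))*(-849 + n) = (-1004 + A/31)*(-849 + n))
3460380 + U(-1476, 2168) = 3460380 + (852396 - 1004*(-1476) - 849/31*2168 + (1/31)*2168*(-1476)) = 3460380 + (852396 + 1481904 - 1840632/31 - 3199968/31) = 3460380 + 2171700 = 5632080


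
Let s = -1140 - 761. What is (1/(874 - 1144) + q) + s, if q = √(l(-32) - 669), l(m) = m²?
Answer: -513271/270 + √355 ≈ -1882.2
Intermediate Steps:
s = -1901
q = √355 (q = √((-32)² - 669) = √(1024 - 669) = √355 ≈ 18.841)
(1/(874 - 1144) + q) + s = (1/(874 - 1144) + √355) - 1901 = (1/(-270) + √355) - 1901 = (-1/270 + √355) - 1901 = -513271/270 + √355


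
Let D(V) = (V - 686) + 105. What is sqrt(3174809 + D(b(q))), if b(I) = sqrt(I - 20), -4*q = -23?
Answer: sqrt(12696912 + 2*I*sqrt(57))/2 ≈ 1781.6 + 0.0010594*I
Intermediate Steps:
q = 23/4 (q = -1/4*(-23) = 23/4 ≈ 5.7500)
b(I) = sqrt(-20 + I)
D(V) = -581 + V (D(V) = (-686 + V) + 105 = -581 + V)
sqrt(3174809 + D(b(q))) = sqrt(3174809 + (-581 + sqrt(-20 + 23/4))) = sqrt(3174809 + (-581 + sqrt(-57/4))) = sqrt(3174809 + (-581 + I*sqrt(57)/2)) = sqrt(3174228 + I*sqrt(57)/2)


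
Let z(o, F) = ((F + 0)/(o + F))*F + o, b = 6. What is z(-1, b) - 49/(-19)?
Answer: 834/95 ≈ 8.7789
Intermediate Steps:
z(o, F) = o + F**2/(F + o) (z(o, F) = (F/(F + o))*F + o = F**2/(F + o) + o = o + F**2/(F + o))
z(-1, b) - 49/(-19) = (6**2 + (-1)**2 + 6*(-1))/(6 - 1) - 49/(-19) = (36 + 1 - 6)/5 - 1/19*(-49) = (1/5)*31 + 49/19 = 31/5 + 49/19 = 834/95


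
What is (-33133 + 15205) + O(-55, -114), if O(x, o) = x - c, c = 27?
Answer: -18010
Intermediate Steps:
O(x, o) = -27 + x (O(x, o) = x - 1*27 = x - 27 = -27 + x)
(-33133 + 15205) + O(-55, -114) = (-33133 + 15205) + (-27 - 55) = -17928 - 82 = -18010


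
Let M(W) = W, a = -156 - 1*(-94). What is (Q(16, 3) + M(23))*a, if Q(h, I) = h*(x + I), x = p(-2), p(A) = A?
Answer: -2418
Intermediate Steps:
a = -62 (a = -156 + 94 = -62)
x = -2
Q(h, I) = h*(-2 + I)
(Q(16, 3) + M(23))*a = (16*(-2 + 3) + 23)*(-62) = (16*1 + 23)*(-62) = (16 + 23)*(-62) = 39*(-62) = -2418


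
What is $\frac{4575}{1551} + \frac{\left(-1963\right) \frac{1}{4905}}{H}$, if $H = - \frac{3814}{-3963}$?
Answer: $\frac{8169087659}{3223955130} \approx 2.5339$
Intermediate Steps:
$H = \frac{3814}{3963}$ ($H = \left(-3814\right) \left(- \frac{1}{3963}\right) = \frac{3814}{3963} \approx 0.9624$)
$\frac{4575}{1551} + \frac{\left(-1963\right) \frac{1}{4905}}{H} = \frac{4575}{1551} + \frac{\left(-1963\right) \frac{1}{4905}}{\frac{3814}{3963}} = 4575 \cdot \frac{1}{1551} + \left(-1963\right) \frac{1}{4905} \cdot \frac{3963}{3814} = \frac{1525}{517} - \frac{2593123}{6235890} = \frac{8169087659}{3223955130}$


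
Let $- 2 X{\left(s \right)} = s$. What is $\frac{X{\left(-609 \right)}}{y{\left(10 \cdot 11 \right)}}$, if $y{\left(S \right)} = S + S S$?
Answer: $\frac{203}{8140} \approx 0.024939$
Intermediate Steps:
$X{\left(s \right)} = - \frac{s}{2}$
$y{\left(S \right)} = S + S^{2}$
$\frac{X{\left(-609 \right)}}{y{\left(10 \cdot 11 \right)}} = \frac{\left(- \frac{1}{2}\right) \left(-609\right)}{10 \cdot 11 \left(1 + 10 \cdot 11\right)} = \frac{609}{2 \cdot 110 \left(1 + 110\right)} = \frac{609}{2 \cdot 110 \cdot 111} = \frac{609}{2 \cdot 12210} = \frac{609}{2} \cdot \frac{1}{12210} = \frac{203}{8140}$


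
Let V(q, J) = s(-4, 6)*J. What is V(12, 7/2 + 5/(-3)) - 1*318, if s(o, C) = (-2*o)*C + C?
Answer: -219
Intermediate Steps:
s(o, C) = C - 2*C*o (s(o, C) = -2*C*o + C = C - 2*C*o)
V(q, J) = 54*J (V(q, J) = (6*(1 - 2*(-4)))*J = (6*(1 + 8))*J = (6*9)*J = 54*J)
V(12, 7/2 + 5/(-3)) - 1*318 = 54*(7/2 + 5/(-3)) - 1*318 = 54*(7*(½) + 5*(-⅓)) - 318 = 54*(7/2 - 5/3) - 318 = 54*(11/6) - 318 = 99 - 318 = -219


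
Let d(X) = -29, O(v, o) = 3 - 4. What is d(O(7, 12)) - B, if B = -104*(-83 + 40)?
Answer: -4501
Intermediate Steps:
O(v, o) = -1
B = 4472 (B = -104*(-43) = 4472)
d(O(7, 12)) - B = -29 - 1*4472 = -29 - 4472 = -4501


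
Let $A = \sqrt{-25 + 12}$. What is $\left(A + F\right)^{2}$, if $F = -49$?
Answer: $\left(49 - i \sqrt{13}\right)^{2} \approx 2388.0 - 353.34 i$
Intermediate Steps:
$A = i \sqrt{13}$ ($A = \sqrt{-13} = i \sqrt{13} \approx 3.6056 i$)
$\left(A + F\right)^{2} = \left(i \sqrt{13} - 49\right)^{2} = \left(-49 + i \sqrt{13}\right)^{2}$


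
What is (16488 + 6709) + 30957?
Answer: 54154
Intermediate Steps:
(16488 + 6709) + 30957 = 23197 + 30957 = 54154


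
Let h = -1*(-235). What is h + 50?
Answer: 285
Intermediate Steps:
h = 235
h + 50 = 235 + 50 = 285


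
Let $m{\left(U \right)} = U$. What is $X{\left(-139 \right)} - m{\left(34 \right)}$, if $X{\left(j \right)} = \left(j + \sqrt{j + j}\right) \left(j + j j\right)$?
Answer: $-2666332 + 19182 i \sqrt{278} \approx -2.6663 \cdot 10^{6} + 3.1983 \cdot 10^{5} i$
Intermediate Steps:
$X{\left(j \right)} = \left(j + j^{2}\right) \left(j + \sqrt{2} \sqrt{j}\right)$ ($X{\left(j \right)} = \left(j + \sqrt{2 j}\right) \left(j + j^{2}\right) = \left(j + \sqrt{2} \sqrt{j}\right) \left(j + j^{2}\right) = \left(j + j^{2}\right) \left(j + \sqrt{2} \sqrt{j}\right)$)
$X{\left(-139 \right)} - m{\left(34 \right)} = \left(\left(-139\right)^{2} + \left(-139\right)^{3} + \sqrt{2} \left(-139\right)^{\frac{3}{2}} + \sqrt{2} \left(-139\right)^{\frac{5}{2}}\right) - 34 = \left(19321 - 2685619 + \sqrt{2} \left(- 139 i \sqrt{139}\right) + \sqrt{2} \cdot 19321 i \sqrt{139}\right) - 34 = \left(19321 - 2685619 - 139 i \sqrt{278} + 19321 i \sqrt{278}\right) - 34 = \left(-2666298 + 19182 i \sqrt{278}\right) - 34 = -2666332 + 19182 i \sqrt{278}$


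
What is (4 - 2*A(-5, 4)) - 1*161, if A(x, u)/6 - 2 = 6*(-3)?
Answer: 35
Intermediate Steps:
A(x, u) = -96 (A(x, u) = 12 + 6*(6*(-3)) = 12 + 6*(-18) = 12 - 108 = -96)
(4 - 2*A(-5, 4)) - 1*161 = (4 - 2*(-96)) - 1*161 = (4 + 192) - 161 = 196 - 161 = 35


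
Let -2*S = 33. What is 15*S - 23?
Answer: -541/2 ≈ -270.50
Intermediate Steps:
S = -33/2 (S = -½*33 = -33/2 ≈ -16.500)
15*S - 23 = 15*(-33/2) - 23 = -495/2 - 23 = -541/2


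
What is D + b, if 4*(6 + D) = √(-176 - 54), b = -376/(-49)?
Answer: 82/49 + I*√230/4 ≈ 1.6735 + 3.7914*I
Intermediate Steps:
b = 376/49 (b = -376*(-1/49) = 376/49 ≈ 7.6735)
D = -6 + I*√230/4 (D = -6 + √(-176 - 54)/4 = -6 + √(-230)/4 = -6 + (I*√230)/4 = -6 + I*√230/4 ≈ -6.0 + 3.7914*I)
D + b = (-6 + I*√230/4) + 376/49 = 82/49 + I*√230/4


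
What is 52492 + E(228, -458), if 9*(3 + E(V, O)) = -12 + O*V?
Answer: 40885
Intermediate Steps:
E(V, O) = -13/3 + O*V/9 (E(V, O) = -3 + (-12 + O*V)/9 = -3 + (-4/3 + O*V/9) = -13/3 + O*V/9)
52492 + E(228, -458) = 52492 + (-13/3 + (1/9)*(-458)*228) = 52492 + (-13/3 - 34808/3) = 52492 - 11607 = 40885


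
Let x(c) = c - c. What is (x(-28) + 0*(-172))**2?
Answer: 0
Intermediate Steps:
x(c) = 0
(x(-28) + 0*(-172))**2 = (0 + 0*(-172))**2 = (0 + 0)**2 = 0**2 = 0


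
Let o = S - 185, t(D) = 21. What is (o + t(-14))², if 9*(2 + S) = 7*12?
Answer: 220900/9 ≈ 24544.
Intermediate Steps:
S = 22/3 (S = -2 + (7*12)/9 = -2 + (⅑)*84 = -2 + 28/3 = 22/3 ≈ 7.3333)
o = -533/3 (o = 22/3 - 185 = -533/3 ≈ -177.67)
(o + t(-14))² = (-533/3 + 21)² = (-470/3)² = 220900/9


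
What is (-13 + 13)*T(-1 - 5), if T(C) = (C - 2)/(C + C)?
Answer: 0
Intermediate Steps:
T(C) = (-2 + C)/(2*C) (T(C) = (-2 + C)/((2*C)) = (-2 + C)*(1/(2*C)) = (-2 + C)/(2*C))
(-13 + 13)*T(-1 - 5) = (-13 + 13)*((-2 + (-1 - 5))/(2*(-1 - 5))) = 0*((1/2)*(-2 - 6)/(-6)) = 0*((1/2)*(-1/6)*(-8)) = 0*(2/3) = 0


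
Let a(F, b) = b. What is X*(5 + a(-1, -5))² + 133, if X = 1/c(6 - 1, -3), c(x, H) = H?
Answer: 133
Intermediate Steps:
X = -⅓ (X = 1/(-3) = -⅓ ≈ -0.33333)
X*(5 + a(-1, -5))² + 133 = -(5 - 5)²/3 + 133 = -⅓*0² + 133 = -⅓*0 + 133 = 0 + 133 = 133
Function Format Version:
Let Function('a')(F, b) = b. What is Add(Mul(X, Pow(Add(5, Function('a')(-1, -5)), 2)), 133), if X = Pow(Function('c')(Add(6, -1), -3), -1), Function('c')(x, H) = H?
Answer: 133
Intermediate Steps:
X = Rational(-1, 3) (X = Pow(-3, -1) = Rational(-1, 3) ≈ -0.33333)
Add(Mul(X, Pow(Add(5, Function('a')(-1, -5)), 2)), 133) = Add(Mul(Rational(-1, 3), Pow(Add(5, -5), 2)), 133) = Add(Mul(Rational(-1, 3), Pow(0, 2)), 133) = Add(Mul(Rational(-1, 3), 0), 133) = Add(0, 133) = 133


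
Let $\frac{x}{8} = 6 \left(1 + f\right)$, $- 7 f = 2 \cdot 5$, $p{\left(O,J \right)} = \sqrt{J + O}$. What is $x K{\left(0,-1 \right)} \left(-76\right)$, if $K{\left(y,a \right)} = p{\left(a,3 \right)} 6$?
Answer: $\frac{65664 \sqrt{2}}{7} \approx 13266.0$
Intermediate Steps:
$f = - \frac{10}{7}$ ($f = - \frac{2 \cdot 5}{7} = \left(- \frac{1}{7}\right) 10 = - \frac{10}{7} \approx -1.4286$)
$K{\left(y,a \right)} = 6 \sqrt{3 + a}$ ($K{\left(y,a \right)} = \sqrt{3 + a} 6 = 6 \sqrt{3 + a}$)
$x = - \frac{144}{7}$ ($x = 8 \cdot 6 \left(1 - \frac{10}{7}\right) = 8 \cdot 6 \left(- \frac{3}{7}\right) = 8 \left(- \frac{18}{7}\right) = - \frac{144}{7} \approx -20.571$)
$x K{\left(0,-1 \right)} \left(-76\right) = - \frac{144 \cdot 6 \sqrt{3 - 1}}{7} \left(-76\right) = - \frac{144 \cdot 6 \sqrt{2}}{7} \left(-76\right) = - \frac{864 \sqrt{2}}{7} \left(-76\right) = \frac{65664 \sqrt{2}}{7}$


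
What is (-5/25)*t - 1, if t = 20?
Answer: -5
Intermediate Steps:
(-5/25)*t - 1 = -5/25*20 - 1 = -5*1/25*20 - 1 = -⅕*20 - 1 = -4 - 1 = -5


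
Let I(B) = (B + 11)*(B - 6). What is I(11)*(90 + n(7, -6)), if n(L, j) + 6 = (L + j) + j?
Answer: 8690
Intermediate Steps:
I(B) = (-6 + B)*(11 + B) (I(B) = (11 + B)*(-6 + B) = (-6 + B)*(11 + B))
n(L, j) = -6 + L + 2*j (n(L, j) = -6 + ((L + j) + j) = -6 + (L + 2*j) = -6 + L + 2*j)
I(11)*(90 + n(7, -6)) = (-66 + 11**2 + 5*11)*(90 + (-6 + 7 + 2*(-6))) = (-66 + 121 + 55)*(90 + (-6 + 7 - 12)) = 110*(90 - 11) = 110*79 = 8690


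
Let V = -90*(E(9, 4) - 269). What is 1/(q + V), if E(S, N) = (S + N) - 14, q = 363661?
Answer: 1/387961 ≈ 2.5776e-6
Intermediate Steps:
E(S, N) = -14 + N + S (E(S, N) = (N + S) - 14 = -14 + N + S)
V = 24300 (V = -90*((-14 + 4 + 9) - 269) = -90*(-1 - 269) = -90*(-270) = 24300)
1/(q + V) = 1/(363661 + 24300) = 1/387961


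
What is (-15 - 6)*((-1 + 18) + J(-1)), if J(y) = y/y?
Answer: -378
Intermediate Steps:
J(y) = 1
(-15 - 6)*((-1 + 18) + J(-1)) = (-15 - 6)*((-1 + 18) + 1) = -21*(17 + 1) = -21*18 = -378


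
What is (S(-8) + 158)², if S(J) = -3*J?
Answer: 33124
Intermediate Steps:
(S(-8) + 158)² = (-3*(-8) + 158)² = (24 + 158)² = 182² = 33124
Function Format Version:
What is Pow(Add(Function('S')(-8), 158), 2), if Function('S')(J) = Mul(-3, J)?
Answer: 33124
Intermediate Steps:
Pow(Add(Function('S')(-8), 158), 2) = Pow(Add(Mul(-3, -8), 158), 2) = Pow(Add(24, 158), 2) = Pow(182, 2) = 33124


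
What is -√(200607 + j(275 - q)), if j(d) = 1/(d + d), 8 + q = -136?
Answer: -√140875062946/838 ≈ -447.89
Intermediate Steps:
q = -144 (q = -8 - 136 = -144)
j(d) = 1/(2*d)
-√(200607 + j(275 - q)) = -√(200607 + 1/(2*(275 - 1*(-144)))) = -√(200607 + 1/(2*(275 + 144))) = -√(200607 + (½)/419) = -√(200607 + (½)*(1/419)) = -√(200607 + 1/838) = -√(168108667/838) = -√140875062946/838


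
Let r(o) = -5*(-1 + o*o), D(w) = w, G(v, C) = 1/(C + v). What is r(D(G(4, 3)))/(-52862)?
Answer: -120/1295119 ≈ -9.2656e-5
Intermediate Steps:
r(o) = 5 - 5*o**2 (r(o) = -5*(-1 + o**2) = 5 - 5*o**2)
r(D(G(4, 3)))/(-52862) = (5 - 5/(3 + 4)**2)/(-52862) = (5 - 5*(1/7)**2)*(-1/52862) = (5 - 5*1/49)*(-1/52862) = (5 - 5/49)*(-1/52862) = (240/49)*(-1/52862) = -120/1295119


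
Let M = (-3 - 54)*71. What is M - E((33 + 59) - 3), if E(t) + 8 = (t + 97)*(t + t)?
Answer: -37147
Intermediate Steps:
E(t) = -8 + 2*t*(97 + t) (E(t) = -8 + (t + 97)*(t + t) = -8 + (97 + t)*(2*t) = -8 + 2*t*(97 + t))
M = -4047 (M = -57*71 = -4047)
M - E((33 + 59) - 3) = -4047 - (-8 + 2*((33 + 59) - 3)² + 194*((33 + 59) - 3)) = -4047 - (-8 + 2*(92 - 3)² + 194*(92 - 3)) = -4047 - (-8 + 2*89² + 194*89) = -4047 - (-8 + 2*7921 + 17266) = -4047 - (-8 + 15842 + 17266) = -4047 - 1*33100 = -4047 - 33100 = -37147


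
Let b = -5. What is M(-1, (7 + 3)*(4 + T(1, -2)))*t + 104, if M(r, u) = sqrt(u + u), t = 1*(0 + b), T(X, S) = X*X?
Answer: 54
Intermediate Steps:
T(X, S) = X**2
t = -5 (t = 1*(0 - 5) = 1*(-5) = -5)
M(r, u) = sqrt(2)*sqrt(u) (M(r, u) = sqrt(2*u) = sqrt(2)*sqrt(u))
M(-1, (7 + 3)*(4 + T(1, -2)))*t + 104 = (sqrt(2)*sqrt((7 + 3)*(4 + 1**2)))*(-5) + 104 = (sqrt(2)*sqrt(10*(4 + 1)))*(-5) + 104 = (sqrt(2)*sqrt(10*5))*(-5) + 104 = (sqrt(2)*sqrt(50))*(-5) + 104 = (sqrt(2)*(5*sqrt(2)))*(-5) + 104 = 10*(-5) + 104 = -50 + 104 = 54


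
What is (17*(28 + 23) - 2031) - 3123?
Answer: -4287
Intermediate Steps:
(17*(28 + 23) - 2031) - 3123 = (17*51 - 2031) - 3123 = (867 - 2031) - 3123 = -1164 - 3123 = -4287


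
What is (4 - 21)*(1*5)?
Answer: -85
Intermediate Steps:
(4 - 21)*(1*5) = -17*5 = -85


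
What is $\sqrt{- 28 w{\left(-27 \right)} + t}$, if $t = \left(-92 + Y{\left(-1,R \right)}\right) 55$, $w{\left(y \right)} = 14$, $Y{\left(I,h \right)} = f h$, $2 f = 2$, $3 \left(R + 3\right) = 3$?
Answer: $3 i \sqrt{618} \approx 74.579 i$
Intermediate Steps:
$R = -2$ ($R = -3 + \frac{1}{3} \cdot 3 = -3 + 1 = -2$)
$f = 1$ ($f = \frac{1}{2} \cdot 2 = 1$)
$Y{\left(I,h \right)} = h$ ($Y{\left(I,h \right)} = 1 h = h$)
$t = -5170$ ($t = \left(-92 - 2\right) 55 = \left(-94\right) 55 = -5170$)
$\sqrt{- 28 w{\left(-27 \right)} + t} = \sqrt{\left(-28\right) 14 - 5170} = \sqrt{-392 - 5170} = \sqrt{-5562} = 3 i \sqrt{618}$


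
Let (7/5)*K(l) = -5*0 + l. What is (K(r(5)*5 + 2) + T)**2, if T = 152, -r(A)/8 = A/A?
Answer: 763876/49 ≈ 15589.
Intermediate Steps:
r(A) = -8 (r(A) = -8*A/A = -8*1 = -8)
K(l) = 5*l/7 (K(l) = 5*(-5*0 + l)/7 = 5*(0 + l)/7 = 5*l/7)
(K(r(5)*5 + 2) + T)**2 = (5*(-8*5 + 2)/7 + 152)**2 = (5*(-40 + 2)/7 + 152)**2 = ((5/7)*(-38) + 152)**2 = (-190/7 + 152)**2 = (874/7)**2 = 763876/49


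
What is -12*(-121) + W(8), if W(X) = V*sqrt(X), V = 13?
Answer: 1452 + 26*sqrt(2) ≈ 1488.8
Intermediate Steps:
W(X) = 13*sqrt(X)
-12*(-121) + W(8) = -12*(-121) + 13*sqrt(8) = 1452 + 13*(2*sqrt(2)) = 1452 + 26*sqrt(2)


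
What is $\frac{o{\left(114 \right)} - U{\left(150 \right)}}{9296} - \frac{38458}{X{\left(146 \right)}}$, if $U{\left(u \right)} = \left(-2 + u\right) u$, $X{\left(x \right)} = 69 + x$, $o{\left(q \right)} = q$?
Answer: $- \frac{181127029}{999320} \approx -181.25$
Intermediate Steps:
$U{\left(u \right)} = u \left(-2 + u\right)$
$\frac{o{\left(114 \right)} - U{\left(150 \right)}}{9296} - \frac{38458}{X{\left(146 \right)}} = \frac{114 - 150 \left(-2 + 150\right)}{9296} - \frac{38458}{69 + 146} = \left(114 - 150 \cdot 148\right) \frac{1}{9296} - \frac{38458}{215} = \left(114 - 22200\right) \frac{1}{9296} - \frac{38458}{215} = \left(-22086\right) \frac{1}{9296} - \frac{38458}{215} = - \frac{11043}{4648} - \frac{38458}{215} = - \frac{181127029}{999320}$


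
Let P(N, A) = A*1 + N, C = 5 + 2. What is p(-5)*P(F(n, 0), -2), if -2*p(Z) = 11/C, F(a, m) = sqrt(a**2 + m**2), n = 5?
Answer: -33/14 ≈ -2.3571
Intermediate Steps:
C = 7
P(N, A) = A + N
p(Z) = -11/14 (p(Z) = -11/(2*7) = -1/2*11/7 = -11/14)
p(-5)*P(F(n, 0), -2) = -11*(-2 + sqrt(5**2 + 0**2))/14 = -11*(-2 + sqrt(25 + 0))/14 = -11*(-2 + sqrt(25))/14 = -11*(-2 + 5)/14 = -11/14*3 = -33/14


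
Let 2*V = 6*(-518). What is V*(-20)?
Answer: 31080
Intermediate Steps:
V = -1554 (V = (6*(-518))/2 = (½)*(-3108) = -1554)
V*(-20) = -1554*(-20) = 31080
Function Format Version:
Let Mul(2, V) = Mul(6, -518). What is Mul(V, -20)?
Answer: 31080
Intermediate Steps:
V = -1554 (V = Mul(Rational(1, 2), Mul(6, -518)) = Mul(Rational(1, 2), -3108) = -1554)
Mul(V, -20) = Mul(-1554, -20) = 31080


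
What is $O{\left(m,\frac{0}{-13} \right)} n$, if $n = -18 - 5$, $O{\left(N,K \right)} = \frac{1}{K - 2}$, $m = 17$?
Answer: $\frac{23}{2} \approx 11.5$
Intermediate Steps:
$O{\left(N,K \right)} = \frac{1}{-2 + K}$
$n = -23$
$O{\left(m,\frac{0}{-13} \right)} n = \frac{1}{-2 + \frac{0}{-13}} \left(-23\right) = \frac{1}{-2 + 0 \left(- \frac{1}{13}\right)} \left(-23\right) = \frac{1}{-2 + 0} \left(-23\right) = \frac{1}{-2} \left(-23\right) = \left(- \frac{1}{2}\right) \left(-23\right) = \frac{23}{2}$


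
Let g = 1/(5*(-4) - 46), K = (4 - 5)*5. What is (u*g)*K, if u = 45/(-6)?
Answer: -25/44 ≈ -0.56818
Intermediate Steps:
u = -15/2 (u = 45*(-⅙) = -15/2 ≈ -7.5000)
K = -5 (K = -1*5 = -5)
g = -1/66 (g = 1/(-20 - 46) = 1/(-66) = -1/66 ≈ -0.015152)
(u*g)*K = -15/2*(-1/66)*(-5) = (5/44)*(-5) = -25/44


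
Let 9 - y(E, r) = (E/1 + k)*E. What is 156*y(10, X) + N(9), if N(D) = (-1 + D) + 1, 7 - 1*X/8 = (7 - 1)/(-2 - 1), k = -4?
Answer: -7947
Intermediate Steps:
X = 72 (X = 56 - 8*(7 - 1)/(-2 - 1) = 56 - 48/(-3) = 56 - 48*(-1)/3 = 56 - 8*(-2) = 56 + 16 = 72)
y(E, r) = 9 - E*(-4 + E) (y(E, r) = 9 - (E/1 - 4)*E = 9 - (E*1 - 4)*E = 9 - (E - 4)*E = 9 - (-4 + E)*E = 9 - E*(-4 + E))
N(D) = D
156*y(10, X) + N(9) = 156*(9 - 1*10**2 + 4*10) + 9 = 156*(9 - 1*100 + 40) + 9 = 156*(9 - 100 + 40) + 9 = 156*(-51) + 9 = -7956 + 9 = -7947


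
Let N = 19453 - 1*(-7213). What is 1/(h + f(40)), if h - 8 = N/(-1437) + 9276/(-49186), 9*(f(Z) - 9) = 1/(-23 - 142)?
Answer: -17493369795/30543056812 ≈ -0.57274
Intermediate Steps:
N = 26666 (N = 19453 + 7213 = 26666)
f(Z) = 13364/1485 (f(Z) = 9 + 1/(9*(-23 - 142)) = 9 + (1/9)/(-165) = 9 + (1/9)*(-1/165) = 9 - 1/1485 = 13364/1485)
h = -379740616/35340141 (h = 8 + (26666/(-1437) + 9276/(-49186)) = 8 + (26666*(-1/1437) + 9276*(-1/49186)) = 8 + (-26666/1437 - 4638/24593) = 8 - 662461744/35340141 = -379740616/35340141 ≈ -10.745)
1/(h + f(40)) = 1/(-379740616/35340141 + 13364/1485) = 1/(-30543056812/17493369795) = -17493369795/30543056812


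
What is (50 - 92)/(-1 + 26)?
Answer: -42/25 ≈ -1.6800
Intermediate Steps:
(50 - 92)/(-1 + 26) = -42/25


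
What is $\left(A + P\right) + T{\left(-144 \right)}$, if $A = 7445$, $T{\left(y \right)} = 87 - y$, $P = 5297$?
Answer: $12973$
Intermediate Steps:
$\left(A + P\right) + T{\left(-144 \right)} = \left(7445 + 5297\right) + \left(87 - -144\right) = 12742 + \left(87 + 144\right) = 12742 + 231 = 12973$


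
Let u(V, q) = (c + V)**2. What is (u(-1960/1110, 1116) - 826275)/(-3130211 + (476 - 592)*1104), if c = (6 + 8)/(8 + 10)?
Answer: 91624700234/361306856475 ≈ 0.25359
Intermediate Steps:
c = 7/9 (c = 14/18 = 14*(1/18) = 7/9 ≈ 0.77778)
u(V, q) = (7/9 + V)**2
(u(-1960/1110, 1116) - 826275)/(-3130211 + (476 - 592)*1104) = ((7 + 9*(-1960/1110))**2/81 - 826275)/(-3130211 + (476 - 592)*1104) = ((7 + 9*(-1960*1/1110))**2/81 - 826275)/(-3130211 - 116*1104) = ((7 + 9*(-196/111))**2/81 - 826275)/(-3130211 - 128064) = ((7 - 588/37)**2/81 - 826275)/(-3258275) = ((-329/37)**2/81 - 826275)*(-1/3258275) = ((1/81)*(108241/1369) - 826275)*(-1/3258275) = (108241/110889 - 826275)*(-1/3258275) = -91624700234/110889*(-1/3258275) = 91624700234/361306856475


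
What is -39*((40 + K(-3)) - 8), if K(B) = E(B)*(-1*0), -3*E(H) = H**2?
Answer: -1248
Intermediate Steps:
E(H) = -H**2/3
K(B) = 0 (K(B) = (-B**2/3)*(-1*0) = -B**2/3*0 = 0)
-39*((40 + K(-3)) - 8) = -39*((40 + 0) - 8) = -39*(40 - 8) = -39*32 = -1248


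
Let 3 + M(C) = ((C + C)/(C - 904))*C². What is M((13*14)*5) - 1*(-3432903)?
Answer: 763869700/3 ≈ 2.5462e+8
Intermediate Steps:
M(C) = -3 + 2*C³/(-904 + C) (M(C) = -3 + ((C + C)/(C - 904))*C² = -3 + ((2*C)/(-904 + C))*C² = -3 + (2*C/(-904 + C))*C² = -3 + 2*C³/(-904 + C))
M((13*14)*5) - 1*(-3432903) = (2712 - 3*13*14*5 + 2*((13*14)*5)³)/(-904 + (13*14)*5) - 1*(-3432903) = (2712 - 546*5 + 2*(182*5)³)/(-904 + 182*5) + 3432903 = (2712 - 3*910 + 2*910³)/(-904 + 910) + 3432903 = (2712 - 2730 + 2*753571000)/6 + 3432903 = (2712 - 2730 + 1507142000)/6 + 3432903 = (⅙)*1507141982 + 3432903 = 753570991/3 + 3432903 = 763869700/3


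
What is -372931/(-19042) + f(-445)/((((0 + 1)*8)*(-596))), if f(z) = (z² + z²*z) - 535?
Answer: 838009996339/45396128 ≈ 18460.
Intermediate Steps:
f(z) = -535 + z² + z³ (f(z) = (z² + z³) - 535 = -535 + z² + z³)
-372931/(-19042) + f(-445)/((((0 + 1)*8)*(-596))) = -372931/(-19042) + (-535 + (-445)² + (-445)³)/((((0 + 1)*8)*(-596))) = -372931*(-1/19042) + (-535 + 198025 - 88121125)/(((1*8)*(-596))) = 372931/19042 - 87923635/(8*(-596)) = 372931/19042 - 87923635/(-4768) = 372931/19042 - 87923635*(-1/4768) = 372931/19042 + 87923635/4768 = 838009996339/45396128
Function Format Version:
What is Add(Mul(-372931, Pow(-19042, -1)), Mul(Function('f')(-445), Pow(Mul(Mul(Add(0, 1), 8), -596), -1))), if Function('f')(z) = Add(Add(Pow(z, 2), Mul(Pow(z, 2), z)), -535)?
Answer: Rational(838009996339, 45396128) ≈ 18460.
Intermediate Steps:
Function('f')(z) = Add(-535, Pow(z, 2), Pow(z, 3)) (Function('f')(z) = Add(Add(Pow(z, 2), Pow(z, 3)), -535) = Add(-535, Pow(z, 2), Pow(z, 3)))
Add(Mul(-372931, Pow(-19042, -1)), Mul(Function('f')(-445), Pow(Mul(Mul(Add(0, 1), 8), -596), -1))) = Add(Mul(-372931, Pow(-19042, -1)), Mul(Add(-535, Pow(-445, 2), Pow(-445, 3)), Pow(Mul(Mul(Add(0, 1), 8), -596), -1))) = Add(Mul(-372931, Rational(-1, 19042)), Mul(Add(-535, 198025, -88121125), Pow(Mul(Mul(1, 8), -596), -1))) = Add(Rational(372931, 19042), Mul(-87923635, Pow(Mul(8, -596), -1))) = Add(Rational(372931, 19042), Mul(-87923635, Pow(-4768, -1))) = Add(Rational(372931, 19042), Mul(-87923635, Rational(-1, 4768))) = Add(Rational(372931, 19042), Rational(87923635, 4768)) = Rational(838009996339, 45396128)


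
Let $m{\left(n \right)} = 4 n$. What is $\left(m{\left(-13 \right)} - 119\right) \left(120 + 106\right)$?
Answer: $-38646$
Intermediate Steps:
$\left(m{\left(-13 \right)} - 119\right) \left(120 + 106\right) = \left(4 \left(-13\right) - 119\right) \left(120 + 106\right) = \left(-52 - 119\right) 226 = \left(-171\right) 226 = -38646$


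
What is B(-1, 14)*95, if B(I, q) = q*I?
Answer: -1330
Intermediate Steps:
B(I, q) = I*q
B(-1, 14)*95 = -1*14*95 = -14*95 = -1330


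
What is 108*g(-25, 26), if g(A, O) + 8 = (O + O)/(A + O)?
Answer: 4752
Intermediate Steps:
g(A, O) = -8 + 2*O/(A + O) (g(A, O) = -8 + (O + O)/(A + O) = -8 + (2*O)/(A + O) = -8 + 2*O/(A + O))
108*g(-25, 26) = 108*(2*(-4*(-25) - 3*26)/(-25 + 26)) = 108*(2*(100 - 78)/1) = 108*(2*1*22) = 108*44 = 4752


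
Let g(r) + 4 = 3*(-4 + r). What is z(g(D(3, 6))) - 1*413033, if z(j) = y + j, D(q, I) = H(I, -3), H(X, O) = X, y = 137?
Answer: -412894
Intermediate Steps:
D(q, I) = I
g(r) = -16 + 3*r (g(r) = -4 + 3*(-4 + r) = -4 + (-12 + 3*r) = -16 + 3*r)
z(j) = 137 + j
z(g(D(3, 6))) - 1*413033 = (137 + (-16 + 3*6)) - 1*413033 = (137 + (-16 + 18)) - 413033 = (137 + 2) - 413033 = 139 - 413033 = -412894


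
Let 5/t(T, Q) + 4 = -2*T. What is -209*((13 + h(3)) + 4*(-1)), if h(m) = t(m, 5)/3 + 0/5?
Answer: -11077/6 ≈ -1846.2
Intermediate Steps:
t(T, Q) = 5/(-4 - 2*T)
h(m) = -5/(3*(4 + 2*m)) (h(m) = -5/(4 + 2*m)/3 + 0/5 = -5/(4 + 2*m)*(1/3) + 0*(1/5) = -5/(3*(4 + 2*m)) + 0 = -5/(3*(4 + 2*m)))
-209*((13 + h(3)) + 4*(-1)) = -209*((13 - 5/(12 + 6*3)) + 4*(-1)) = -209*((13 - 5/(12 + 18)) - 4) = -209*((13 - 5/30) - 4) = -209*((13 - 5*1/30) - 4) = -209*((13 - 1/6) - 4) = -209*(77/6 - 4) = -209*53/6 = -11077/6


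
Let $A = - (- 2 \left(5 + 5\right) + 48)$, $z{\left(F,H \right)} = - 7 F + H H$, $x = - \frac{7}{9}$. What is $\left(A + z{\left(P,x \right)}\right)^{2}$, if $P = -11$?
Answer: $\frac{16144324}{6561} \approx 2460.6$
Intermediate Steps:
$x = - \frac{7}{9}$ ($x = \left(-7\right) \frac{1}{9} = - \frac{7}{9} \approx -0.77778$)
$z{\left(F,H \right)} = H^{2} - 7 F$ ($z{\left(F,H \right)} = - 7 F + H^{2} = H^{2} - 7 F$)
$A = -28$ ($A = - (\left(-2\right) 10 + 48) = - (-20 + 48) = \left(-1\right) 28 = -28$)
$\left(A + z{\left(P,x \right)}\right)^{2} = \left(-28 + \left(\left(- \frac{7}{9}\right)^{2} - -77\right)\right)^{2} = \left(-28 + \left(\frac{49}{81} + 77\right)\right)^{2} = \left(-28 + \frac{6286}{81}\right)^{2} = \left(\frac{4018}{81}\right)^{2} = \frac{16144324}{6561}$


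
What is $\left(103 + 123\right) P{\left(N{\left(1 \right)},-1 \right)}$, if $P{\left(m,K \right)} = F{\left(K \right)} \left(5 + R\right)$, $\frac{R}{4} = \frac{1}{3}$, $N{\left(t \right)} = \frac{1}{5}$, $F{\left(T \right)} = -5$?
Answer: $- \frac{21470}{3} \approx -7156.7$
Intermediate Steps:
$N{\left(t \right)} = \frac{1}{5}$
$R = \frac{4}{3} \approx 1.3333$
$P{\left(m,K \right)} = - \frac{95}{3}$ ($P{\left(m,K \right)} = - 5 \left(5 + \frac{4}{3}\right) = \left(-5\right) \frac{19}{3} = - \frac{95}{3}$)
$\left(103 + 123\right) P{\left(N{\left(1 \right)},-1 \right)} = \left(103 + 123\right) \left(- \frac{95}{3}\right) = 226 \left(- \frac{95}{3}\right) = - \frac{21470}{3}$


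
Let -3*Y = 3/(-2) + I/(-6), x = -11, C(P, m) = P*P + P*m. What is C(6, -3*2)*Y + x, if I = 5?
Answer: -11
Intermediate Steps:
C(P, m) = P² + P*m
Y = 7/9 (Y = -(3/(-2) + 5/(-6))/3 = -(3*(-½) + 5*(-⅙))/3 = -(-3/2 - ⅚)/3 = -⅓*(-7/3) = 7/9 ≈ 0.77778)
C(6, -3*2)*Y + x = (6*(6 - 3*2))*(7/9) - 11 = (6*(6 - 6))*(7/9) - 11 = (6*0)*(7/9) - 11 = 0*(7/9) - 11 = 0 - 11 = -11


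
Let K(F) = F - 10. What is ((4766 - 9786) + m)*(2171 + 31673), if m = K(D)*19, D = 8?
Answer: -171182952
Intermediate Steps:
K(F) = -10 + F
m = -38 (m = (-10 + 8)*19 = -2*19 = -38)
((4766 - 9786) + m)*(2171 + 31673) = ((4766 - 9786) - 38)*(2171 + 31673) = (-5020 - 38)*33844 = -5058*33844 = -171182952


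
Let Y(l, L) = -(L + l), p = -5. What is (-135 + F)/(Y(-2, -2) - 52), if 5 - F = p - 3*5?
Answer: 55/24 ≈ 2.2917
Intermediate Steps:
Y(l, L) = -L - l
F = 25 (F = 5 - (-5 - 3*5) = 5 - (-5 - 15) = 5 - 1*(-20) = 5 + 20 = 25)
(-135 + F)/(Y(-2, -2) - 52) = (-135 + 25)/((-1*(-2) - 1*(-2)) - 52) = -110/((2 + 2) - 52) = -110/(4 - 52) = -110/(-48) = -110*(-1/48) = 55/24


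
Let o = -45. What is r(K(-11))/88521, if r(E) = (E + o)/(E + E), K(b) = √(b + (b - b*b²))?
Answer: 1/177042 - 15*√1309/77249326 ≈ -1.3769e-6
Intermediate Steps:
K(b) = √(-b³ + 2*b) (K(b) = √(b + (b - b³)) = √(-b³ + 2*b))
r(E) = (-45 + E)/(2*E) (r(E) = (E - 45)/(E + E) = (-45 + E)/((2*E)) = (-45 + E)*(1/(2*E)) = (-45 + E)/(2*E))
r(K(-11))/88521 = ((-45 + √(-11*(2 - 1*(-11)²)))/(2*(√(-11*(2 - 1*(-11)²)))))/88521 = ((-45 + √(-11*(2 - 1*121)))/(2*(√(-11*(2 - 1*121)))))*(1/88521) = ((-45 + √(-11*(2 - 121)))/(2*(√(-11*(2 - 121)))))*(1/88521) = ((-45 + √(-11*(-119)))/(2*(√(-11*(-119)))))*(1/88521) = ((-45 + √1309)/(2*(√1309)))*(1/88521) = ((√1309/1309)*(-45 + √1309)/2)*(1/88521) = (√1309*(-45 + √1309)/2618)*(1/88521) = √1309*(-45 + √1309)/231747978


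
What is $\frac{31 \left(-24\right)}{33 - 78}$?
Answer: $\frac{248}{15} \approx 16.533$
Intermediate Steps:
$\frac{31 \left(-24\right)}{33 - 78} = - \frac{744}{-45} = \left(-744\right) \left(- \frac{1}{45}\right) = \frac{248}{15}$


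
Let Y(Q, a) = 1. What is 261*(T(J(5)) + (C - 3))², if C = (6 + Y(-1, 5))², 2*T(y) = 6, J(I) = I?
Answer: 626661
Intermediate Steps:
T(y) = 3 (T(y) = (½)*6 = 3)
C = 49 (C = (6 + 1)² = 7² = 49)
261*(T(J(5)) + (C - 3))² = 261*(3 + (49 - 3))² = 261*(3 + 46)² = 261*49² = 261*2401 = 626661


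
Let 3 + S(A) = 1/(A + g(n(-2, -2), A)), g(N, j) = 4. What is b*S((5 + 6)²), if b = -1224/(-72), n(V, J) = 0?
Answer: -6358/125 ≈ -50.864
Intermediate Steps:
S(A) = -3 + 1/(4 + A) (S(A) = -3 + 1/(A + 4) = -3 + 1/(4 + A))
b = 17 (b = -1224*(-1/72) = 17)
b*S((5 + 6)²) = 17*((-11 - 3*(5 + 6)²)/(4 + (5 + 6)²)) = 17*((-11 - 3*11²)/(4 + 11²)) = 17*((-11 - 3*121)/(4 + 121)) = 17*((-11 - 363)/125) = 17*((1/125)*(-374)) = 17*(-374/125) = -6358/125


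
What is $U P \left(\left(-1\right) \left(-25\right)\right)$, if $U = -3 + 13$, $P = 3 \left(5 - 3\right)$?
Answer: $1500$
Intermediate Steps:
$P = 6$ ($P = 3 \cdot 2 = 6$)
$U = 10$
$U P \left(\left(-1\right) \left(-25\right)\right) = 10 \cdot 6 \left(\left(-1\right) \left(-25\right)\right) = 60 \cdot 25 = 1500$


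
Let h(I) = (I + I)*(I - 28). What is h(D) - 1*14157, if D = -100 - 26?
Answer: 24651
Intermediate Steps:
D = -126
h(I) = 2*I*(-28 + I) (h(I) = (2*I)*(-28 + I) = 2*I*(-28 + I))
h(D) - 1*14157 = 2*(-126)*(-28 - 126) - 1*14157 = 2*(-126)*(-154) - 14157 = 38808 - 14157 = 24651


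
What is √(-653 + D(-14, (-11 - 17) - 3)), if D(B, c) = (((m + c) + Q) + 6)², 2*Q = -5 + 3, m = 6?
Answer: I*√253 ≈ 15.906*I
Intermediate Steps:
Q = -1 (Q = (-5 + 3)/2 = (½)*(-2) = -1)
D(B, c) = (11 + c)² (D(B, c) = (((6 + c) - 1) + 6)² = ((5 + c) + 6)² = (11 + c)²)
√(-653 + D(-14, (-11 - 17) - 3)) = √(-653 + (11 + ((-11 - 17) - 3))²) = √(-653 + (11 + (-28 - 3))²) = √(-653 + (11 - 31)²) = √(-653 + (-20)²) = √(-653 + 400) = √(-253) = I*√253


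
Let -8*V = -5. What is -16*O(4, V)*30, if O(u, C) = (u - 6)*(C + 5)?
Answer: 5400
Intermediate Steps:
V = 5/8 (V = -⅛*(-5) = 5/8 ≈ 0.62500)
O(u, C) = (-6 + u)*(5 + C)
-16*O(4, V)*30 = -16*(-30 - 6*5/8 + 5*4 + (5/8)*4)*30 = -16*(-30 - 15/4 + 20 + 5/2)*30 = -16*(-45/4)*30 = 180*30 = 5400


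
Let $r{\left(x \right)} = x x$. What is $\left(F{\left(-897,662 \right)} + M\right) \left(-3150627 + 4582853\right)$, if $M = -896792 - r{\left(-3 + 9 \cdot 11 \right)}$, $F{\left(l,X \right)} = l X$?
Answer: $-2148084063772$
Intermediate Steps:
$F{\left(l,X \right)} = X l$
$r{\left(x \right)} = x^{2}$
$M = -906008$ ($M = -896792 - \left(-3 + 9 \cdot 11\right)^{2} = -896792 - \left(-3 + 99\right)^{2} = -896792 - 96^{2} = -896792 - 9216 = -906008$)
$\left(F{\left(-897,662 \right)} + M\right) \left(-3150627 + 4582853\right) = \left(662 \left(-897\right) - 906008\right) \left(-3150627 + 4582853\right) = \left(-593814 - 906008\right) 1432226 = \left(-1499822\right) 1432226 = -2148084063772$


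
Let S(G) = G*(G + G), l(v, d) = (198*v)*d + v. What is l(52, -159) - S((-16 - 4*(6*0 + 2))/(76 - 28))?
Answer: -3274025/2 ≈ -1.6370e+6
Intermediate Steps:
l(v, d) = v + 198*d*v (l(v, d) = 198*d*v + v = v + 198*d*v)
S(G) = 2*G² (S(G) = G*(2*G) = 2*G²)
l(52, -159) - S((-16 - 4*(6*0 + 2))/(76 - 28)) = 52*(1 + 198*(-159)) - 2*((-16 - 4*(6*0 + 2))/(76 - 28))² = 52*(1 - 31482) - 2*((-16 - 4*(0 + 2))/48)² = 52*(-31481) - 2*((-16 - 4*2)*(1/48))² = -1637012 - 2*((-16 - 8)*(1/48))² = -1637012 - 2*(-24*1/48)² = -1637012 - 2*(-½)² = -1637012 - 2/4 = -1637012 - 1*½ = -1637012 - ½ = -3274025/2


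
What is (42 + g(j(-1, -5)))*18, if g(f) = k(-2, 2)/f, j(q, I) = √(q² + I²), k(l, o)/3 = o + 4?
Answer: 756 + 162*√26/13 ≈ 819.54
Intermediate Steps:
k(l, o) = 12 + 3*o (k(l, o) = 3*(o + 4) = 3*(4 + o) = 12 + 3*o)
j(q, I) = √(I² + q²)
g(f) = 18/f (g(f) = (12 + 3*2)/f = (12 + 6)/f = 18/f)
(42 + g(j(-1, -5)))*18 = (42 + 18/(√((-5)² + (-1)²)))*18 = (42 + 18/(√(25 + 1)))*18 = (42 + 18/(√26))*18 = (42 + 18*(√26/26))*18 = (42 + 9*√26/13)*18 = 756 + 162*√26/13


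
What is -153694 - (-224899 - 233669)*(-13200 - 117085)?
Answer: -59744685574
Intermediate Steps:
-153694 - (-224899 - 233669)*(-13200 - 117085) = -153694 - (-458568)*(-130285) = -153694 - 1*59744531880 = -153694 - 59744531880 = -59744685574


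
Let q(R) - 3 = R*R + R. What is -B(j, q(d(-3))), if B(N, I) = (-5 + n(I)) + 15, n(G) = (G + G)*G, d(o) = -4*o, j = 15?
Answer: -50572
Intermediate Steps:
q(R) = 3 + R + R**2 (q(R) = 3 + (R*R + R) = 3 + (R**2 + R) = 3 + (R + R**2) = 3 + R + R**2)
n(G) = 2*G**2 (n(G) = (2*G)*G = 2*G**2)
B(N, I) = 10 + 2*I**2 (B(N, I) = (-5 + 2*I**2) + 15 = 10 + 2*I**2)
-B(j, q(d(-3))) = -(10 + 2*(3 - 4*(-3) + (-4*(-3))**2)**2) = -(10 + 2*(3 + 12 + 12**2)**2) = -(10 + 2*(3 + 12 + 144)**2) = -(10 + 2*159**2) = -(10 + 2*25281) = -(10 + 50562) = -1*50572 = -50572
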